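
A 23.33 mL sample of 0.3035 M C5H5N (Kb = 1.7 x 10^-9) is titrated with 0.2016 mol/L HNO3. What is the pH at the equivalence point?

n(C5H5N) = 0.3035 x 0.02333 = 0.007081 mol; V(HNO3) at equivalence = 0.007081/0.2016 = 0.03512 L.
At equivalence the base is fully converted to C5H5NH+; total volume = 0.05845 L, so [C5H5NH+] = 0.007081/0.05845 = 0.1211 M.
Ka(C5H5NH+) = Kw/Kb = 1.0e-14 / 1.7 x 10^-9 = 5.88e-6.
[H^+] = sqrt(Ka x [C5H5NH+]) = sqrt(5.88e-6 x 0.1211) = 0.000844 M.
pH = -log(0.000844) = 3.07.

3.07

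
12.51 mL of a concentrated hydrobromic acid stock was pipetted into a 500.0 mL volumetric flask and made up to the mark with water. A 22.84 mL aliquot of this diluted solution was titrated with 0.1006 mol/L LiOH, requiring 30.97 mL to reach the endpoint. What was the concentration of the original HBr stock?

5.45 M

n(LiOH) = 0.1006 x 0.03097 = 0.003116 mol.
n(HBr) in the aliquot = 0.003116 mol.
[diluted HBr] = 0.003116 / 0.02284 = 0.1364 M.
Dilution factor = 500.0/12.51 = 39.97, so [stock] = 0.1364 x 39.97 = 5.45 M.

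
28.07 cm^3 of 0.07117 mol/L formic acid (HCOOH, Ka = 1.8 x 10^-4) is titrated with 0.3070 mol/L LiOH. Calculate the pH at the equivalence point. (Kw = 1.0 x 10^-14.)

8.25

n(HCOOH) = 0.07117 x 0.02807 = 0.001998 mol; V(LiOH) at equivalence = 0.001998/0.3070 = 0.006507 L.
At equivalence all the acid is converted to HCOO-; total volume = 0.02807 + 0.006507 = 0.03458 L, so [HCOO-] = 0.001998/0.03458 = 0.05778 M.
Kb = Kw/Ka = 1.0e-14 / 1.8 x 10^-4 = 5.56e-11.
[OH^-] = sqrt(Kb x [HCOO-]) = sqrt(5.56e-11 x 0.05778) = 1.79e-6 M.
pOH = 5.75, so pH = 14.00 - 5.75 = 8.25.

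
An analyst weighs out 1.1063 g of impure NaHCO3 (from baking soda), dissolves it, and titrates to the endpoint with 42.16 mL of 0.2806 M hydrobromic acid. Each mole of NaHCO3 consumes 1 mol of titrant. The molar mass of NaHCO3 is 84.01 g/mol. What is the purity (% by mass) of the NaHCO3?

n(HBr) = 0.2806 x 0.04216 = 0.01183 mol.
n(NaHCO3) = 0.01183 / 1 = 0.01183 mol.
mass of NaHCO3 = 0.01183 x 84.01 = 0.9938 g.
% purity = 0.9938 / 1.1063 x 100 = 89.8%.

89.8%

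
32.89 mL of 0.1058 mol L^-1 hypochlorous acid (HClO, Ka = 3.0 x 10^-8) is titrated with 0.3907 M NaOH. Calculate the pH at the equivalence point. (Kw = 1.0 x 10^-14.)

n(HClO) = 0.1058 x 0.03289 = 0.003480 mol; V(NaOH) at equivalence = 0.003480/0.3907 = 0.008906 L.
At equivalence all the acid is converted to ClO-; total volume = 0.03289 + 0.008906 = 0.04180 L, so [ClO-] = 0.003480/0.04180 = 0.08325 M.
Kb = Kw/Ka = 1.0e-14 / 3.0 x 10^-8 = 3.33e-7.
[OH^-] = sqrt(Kb x [ClO-]) = sqrt(3.33e-7 x 0.08325) = 0.000167 M.
pOH = 3.78, so pH = 14.00 - 3.78 = 10.22.

10.22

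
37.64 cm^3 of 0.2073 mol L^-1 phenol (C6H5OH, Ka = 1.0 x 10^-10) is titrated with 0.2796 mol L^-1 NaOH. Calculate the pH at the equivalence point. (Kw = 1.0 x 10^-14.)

n(C6H5OH) = 0.2073 x 0.03764 = 0.007803 mol; V(NaOH) at equivalence = 0.007803/0.2796 = 0.02791 L.
At equivalence all the acid is converted to C6H5O-; total volume = 0.03764 + 0.02791 = 0.06555 L, so [C6H5O-] = 0.007803/0.06555 = 0.1190 M.
Kb = Kw/Ka = 1.0e-14 / 1.0 x 10^-10 = 0.000100.
[OH^-] = sqrt(Kb x [C6H5O-]) = sqrt(0.000100 x 0.1190) = 0.00345 M.
pOH = 2.46, so pH = 14.00 - 2.46 = 11.54.

11.54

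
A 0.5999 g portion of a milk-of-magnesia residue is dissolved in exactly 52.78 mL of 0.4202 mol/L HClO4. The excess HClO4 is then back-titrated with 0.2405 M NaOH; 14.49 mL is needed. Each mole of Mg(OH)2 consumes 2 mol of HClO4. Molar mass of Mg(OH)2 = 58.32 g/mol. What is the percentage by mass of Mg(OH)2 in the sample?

Total n(HClO4) added = 0.4202 x 0.05278 = 0.02218 mol.
n(NaOH) used = 0.2405 x 0.01449 = 0.003485 mol, which equals the excess n(HClO4).
So n(HClO4) consumed by the sample = 0.02218 - 0.003485 = 0.01869 mol.
n(Mg(OH)2) = 0.01869 / 2 = 0.009347 mol.
mass Mg(OH)2 = 0.009347 x 58.32 = 0.5451 g, so %Mg(OH)2 = 0.5451/0.5999 x 100 = 90.9%.

90.9%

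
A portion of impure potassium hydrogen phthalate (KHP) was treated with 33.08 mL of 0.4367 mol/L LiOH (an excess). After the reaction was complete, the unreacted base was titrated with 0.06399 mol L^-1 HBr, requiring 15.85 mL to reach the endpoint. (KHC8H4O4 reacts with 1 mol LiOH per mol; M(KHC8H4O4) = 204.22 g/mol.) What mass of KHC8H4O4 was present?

Total n(LiOH) added = 0.4367 x 0.03308 = 0.01445 mol.
n(HBr) used = 0.06399 x 0.01585 = 0.001014 mol, which equals the excess n(LiOH).
So n(LiOH) consumed by the sample = 0.01445 - 0.001014 = 0.01343 mol.
n(KHC8H4O4) = 0.01343 / 1 = 0.01343 mol.
mass = 0.01343 mol x 204.22 g/mol = 2.74 g.

2.74 g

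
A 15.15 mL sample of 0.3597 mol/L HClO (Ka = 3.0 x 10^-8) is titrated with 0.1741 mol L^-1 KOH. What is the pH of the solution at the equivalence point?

10.30

n(HClO) = 0.3597 x 0.01515 = 0.005449 mol; V(KOH) at equivalence = 0.005449/0.1741 = 0.03130 L.
At equivalence all the acid is converted to ClO-; total volume = 0.01515 + 0.03130 = 0.04645 L, so [ClO-] = 0.005449/0.04645 = 0.1173 M.
Kb = Kw/Ka = 1.0e-14 / 3.0 x 10^-8 = 3.33e-7.
[OH^-] = sqrt(Kb x [ClO-]) = sqrt(3.33e-7 x 0.1173) = 0.000198 M.
pOH = 3.70, so pH = 14.00 - 3.70 = 10.30.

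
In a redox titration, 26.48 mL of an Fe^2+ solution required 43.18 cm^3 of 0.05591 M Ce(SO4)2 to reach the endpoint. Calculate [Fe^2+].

n(Ce(SO4)2) = 0.05591 x 0.04318 = 0.002414 mol.
From the balanced equation, 1 mol Ce(SO4)2 reacts with 1 mol Fe^2+, so n(Fe^2+) = 0.002414 x 1/1 = 0.002414 mol.
[Fe^2+] = 0.002414 / 0.02648 L = 0.0912 M.

0.0912 M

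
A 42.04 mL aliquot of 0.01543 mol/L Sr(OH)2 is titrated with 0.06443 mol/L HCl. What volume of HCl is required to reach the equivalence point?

20.1 mL

n(Sr(OH)2) = 0.01543 mol/L x 0.04204 L = 0.0006487 mol.
The neutralisation is 1 Sr(OH)2 : 2 HCl, so n(HCl) = 0.0006487 x 2/1 = 0.001297 mol.
V(HCl) = 0.001297 / 0.06443 = 0.02014 L = 20.1 mL.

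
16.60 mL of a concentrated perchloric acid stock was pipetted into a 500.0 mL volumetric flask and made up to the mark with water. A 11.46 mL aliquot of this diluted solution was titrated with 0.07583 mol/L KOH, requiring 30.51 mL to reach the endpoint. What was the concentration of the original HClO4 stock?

n(KOH) = 0.07583 x 0.03051 = 0.002314 mol.
n(HClO4) in the aliquot = 0.002314 mol.
[diluted HClO4] = 0.002314 / 0.01146 = 0.2019 M.
Dilution factor = 500.0/16.60 = 30.12, so [stock] = 0.2019 x 30.12 = 6.08 M.

6.08 M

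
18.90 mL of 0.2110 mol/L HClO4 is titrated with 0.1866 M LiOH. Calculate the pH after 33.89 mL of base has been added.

12.65

n(acid) = 0.2110 x 0.01890 = 0.003988 mol; n(LiOH) added = 0.1866 x 0.03389 = 0.006324 mol.
Base is in excess by 0.006324 - 0.003988 = 0.002336 mol in a total volume of 0.05279 L.
[OH^-] = 0.002336/0.05279 = 0.04425 M, so pOH = 1.35 and pH = 14.00 - 1.35 = 12.65.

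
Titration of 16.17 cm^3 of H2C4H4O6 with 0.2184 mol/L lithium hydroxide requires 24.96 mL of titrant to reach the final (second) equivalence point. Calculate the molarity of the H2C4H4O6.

0.169 M

n(LiOH) = 0.2184 x 0.02496 = 0.005451 mol.
At the final (second) equivalence point, 2 mol OH^- react per mol H2C4H4O6, so n(H2C4H4O6) = 0.005451 / 2 = 0.002726 mol.
[H2C4H4O6] = 0.002726 / 0.01617 L = 0.169 M.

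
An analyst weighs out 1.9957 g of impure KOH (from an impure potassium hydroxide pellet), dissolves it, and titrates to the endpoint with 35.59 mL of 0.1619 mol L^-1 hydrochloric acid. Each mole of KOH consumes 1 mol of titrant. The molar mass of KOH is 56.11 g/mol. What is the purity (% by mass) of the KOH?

16.2%

n(HCl) = 0.1619 x 0.03559 = 0.005762 mol.
n(KOH) = 0.005762 / 1 = 0.005762 mol.
mass of KOH = 0.005762 x 56.11 = 0.3233 g.
% purity = 0.3233 / 1.9957 x 100 = 16.2%.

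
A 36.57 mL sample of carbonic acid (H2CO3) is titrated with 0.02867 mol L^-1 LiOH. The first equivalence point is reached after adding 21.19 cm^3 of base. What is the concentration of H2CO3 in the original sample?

n(LiOH) = 0.02867 x 0.02119 = 0.0006075 mol.
At the first equivalence point, 1 mol OH^- react per mol H2CO3, so n(H2CO3) = 0.0006075 / 1 = 0.0006075 mol.
[H2CO3] = 0.0006075 / 0.03657 L = 0.0166 M.

0.0166 M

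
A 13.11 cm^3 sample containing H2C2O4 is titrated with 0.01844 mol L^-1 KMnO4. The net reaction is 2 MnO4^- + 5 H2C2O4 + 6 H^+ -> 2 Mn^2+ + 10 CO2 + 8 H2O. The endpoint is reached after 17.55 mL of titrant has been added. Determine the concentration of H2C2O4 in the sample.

0.0617 M

n(KMnO4) = 0.01844 x 0.01755 = 0.0003236 mol.
From the balanced equation, 2 mol KMnO4 reacts with 5 mol H2C2O4, so n(H2C2O4) = 0.0003236 x 5/2 = 0.0008091 mol.
[H2C2O4] = 0.0008091 / 0.01311 L = 0.0617 M.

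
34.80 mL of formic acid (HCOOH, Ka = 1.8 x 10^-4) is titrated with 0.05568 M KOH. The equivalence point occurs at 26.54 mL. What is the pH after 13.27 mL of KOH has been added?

3.74

13.27 mL is exactly half the equivalence volume (26.54/2), i.e. the half-equivalence point.
There, n(HA) = n(A^-), so pH = pKa = -log(1.8 x 10^-4) = 3.74.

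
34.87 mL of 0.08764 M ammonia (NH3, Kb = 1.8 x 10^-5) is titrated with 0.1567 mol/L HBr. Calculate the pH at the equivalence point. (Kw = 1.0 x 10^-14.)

n(NH3) = 0.08764 x 0.03487 = 0.003056 mol; V(HBr) at equivalence = 0.003056/0.1567 = 0.01950 L.
At equivalence the base is fully converted to NH4+; total volume = 0.05437 L, so [NH4+] = 0.003056/0.05437 = 0.05621 M.
Ka(NH4+) = Kw/Kb = 1.0e-14 / 1.8 x 10^-5 = 5.56e-10.
[H^+] = sqrt(Ka x [NH4+]) = sqrt(5.56e-10 x 0.05621) = 5.59e-6 M.
pH = -log(5.59e-6) = 5.25.

5.25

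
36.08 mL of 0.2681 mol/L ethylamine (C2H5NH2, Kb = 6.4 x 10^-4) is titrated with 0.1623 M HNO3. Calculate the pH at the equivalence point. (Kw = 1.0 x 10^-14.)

5.90

n(C2H5NH2) = 0.2681 x 0.03608 = 0.009673 mol; V(HNO3) at equivalence = 0.009673/0.1623 = 0.05960 L.
At equivalence the base is fully converted to C2H5NH3+; total volume = 0.09568 L, so [C2H5NH3+] = 0.009673/0.09568 = 0.1011 M.
Ka(C2H5NH3+) = Kw/Kb = 1.0e-14 / 6.4 x 10^-4 = 1.56e-11.
[H^+] = sqrt(Ka x [C2H5NH3+]) = sqrt(1.56e-11 x 0.1011) = 1.26e-6 M.
pH = -log(1.26e-6) = 5.90.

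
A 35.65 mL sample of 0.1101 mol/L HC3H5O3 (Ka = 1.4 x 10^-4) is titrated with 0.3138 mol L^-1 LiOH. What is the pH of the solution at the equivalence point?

8.38

n(HC3H5O3) = 0.1101 x 0.03565 = 0.003925 mol; V(LiOH) at equivalence = 0.003925/0.3138 = 0.01251 L.
At equivalence all the acid is converted to C3H5O3-; total volume = 0.03565 + 0.01251 = 0.04816 L, so [C3H5O3-] = 0.003925/0.04816 = 0.08150 M.
Kb = Kw/Ka = 1.0e-14 / 1.4 x 10^-4 = 7.14e-11.
[OH^-] = sqrt(Kb x [C3H5O3-]) = sqrt(7.14e-11 x 0.08150) = 2.41e-6 M.
pOH = 5.62, so pH = 14.00 - 5.62 = 8.38.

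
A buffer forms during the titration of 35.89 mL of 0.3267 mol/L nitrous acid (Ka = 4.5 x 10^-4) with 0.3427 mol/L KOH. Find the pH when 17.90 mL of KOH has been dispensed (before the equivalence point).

3.39

Initial n(HNO2) = 0.3267 x 0.03589 = 0.01173 mol.
n(KOH) added = 0.3427 x 0.01790 = 0.006134 mol, converting that many moles of HNO2 to NO2-.
Remaining n(HNO2) = 0.005591 mol; n(NO2-) = 0.006134 mol.
By Henderson-Hasselbalch, pH = pKa + log([A^-]/[HA]) = 3.35 + log(0.006134/0.005591) = 3.35 + (+0.04) = 3.39.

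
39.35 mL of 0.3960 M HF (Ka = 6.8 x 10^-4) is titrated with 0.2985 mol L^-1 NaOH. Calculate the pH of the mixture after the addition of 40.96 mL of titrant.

3.73

Initial n(HF) = 0.3960 x 0.03935 = 0.01558 mol.
n(NaOH) added = 0.2985 x 0.04096 = 0.01223 mol, converting that many moles of HF to F-.
Remaining n(HF) = 0.003356 mol; n(F-) = 0.01223 mol.
By Henderson-Hasselbalch, pH = pKa + log([A^-]/[HA]) = 3.17 + log(0.01223/0.003356) = 3.17 + (+0.56) = 3.73.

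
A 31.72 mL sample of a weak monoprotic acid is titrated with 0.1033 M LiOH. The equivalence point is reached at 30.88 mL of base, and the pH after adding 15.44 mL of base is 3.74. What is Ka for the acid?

1.8 x 10^-4

15.44 mL is half of the equivalence volume, so this is the half-equivalence point where [HA] = [A^-].
At half-equivalence pH = pKa, so pKa = 3.74.
Ka = 10^(-3.74) = 1.8 x 10^-4.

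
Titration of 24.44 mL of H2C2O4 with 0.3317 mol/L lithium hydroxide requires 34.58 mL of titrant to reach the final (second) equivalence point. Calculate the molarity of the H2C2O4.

0.235 M

n(LiOH) = 0.3317 x 0.03458 = 0.01147 mol.
At the final (second) equivalence point, 2 mol OH^- react per mol H2C2O4, so n(H2C2O4) = 0.01147 / 2 = 0.005735 mol.
[H2C2O4] = 0.005735 / 0.02444 L = 0.235 M.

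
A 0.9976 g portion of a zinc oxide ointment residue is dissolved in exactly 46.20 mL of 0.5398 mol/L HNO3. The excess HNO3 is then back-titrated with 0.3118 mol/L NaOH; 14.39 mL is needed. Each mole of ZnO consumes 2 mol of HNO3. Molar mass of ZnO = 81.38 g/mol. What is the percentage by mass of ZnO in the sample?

83.4%

Total n(HNO3) added = 0.5398 x 0.04620 = 0.02494 mol.
n(NaOH) used = 0.3118 x 0.01439 = 0.004487 mol, which equals the excess n(HNO3).
So n(HNO3) consumed by the sample = 0.02494 - 0.004487 = 0.02045 mol.
n(ZnO) = 0.02045 / 2 = 0.01023 mol.
mass ZnO = 0.01023 x 81.38 = 0.8322 g, so %ZnO = 0.8322/0.9976 x 100 = 83.4%.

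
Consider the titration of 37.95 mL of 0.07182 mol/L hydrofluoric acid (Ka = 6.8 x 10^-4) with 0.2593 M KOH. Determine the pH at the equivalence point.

7.96

n(HF) = 0.07182 x 0.03795 = 0.002726 mol; V(KOH) at equivalence = 0.002726/0.2593 = 0.01051 L.
At equivalence all the acid is converted to F-; total volume = 0.03795 + 0.01051 = 0.04846 L, so [F-] = 0.002726/0.04846 = 0.05624 M.
Kb = Kw/Ka = 1.0e-14 / 6.8 x 10^-4 = 1.47e-11.
[OH^-] = sqrt(Kb x [F-]) = sqrt(1.47e-11 x 0.05624) = 9.09e-7 M.
pOH = 6.04, so pH = 14.00 - 6.04 = 7.96.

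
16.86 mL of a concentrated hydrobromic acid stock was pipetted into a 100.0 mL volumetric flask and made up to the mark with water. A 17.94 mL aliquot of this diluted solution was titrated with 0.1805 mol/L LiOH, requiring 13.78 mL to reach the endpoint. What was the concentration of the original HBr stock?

n(LiOH) = 0.1805 x 0.01378 = 0.002487 mol.
n(HBr) in the aliquot = 0.002487 mol.
[diluted HBr] = 0.002487 / 0.01794 = 0.1386 M.
Dilution factor = 100.0/16.86 = 5.931, so [stock] = 0.1386 x 5.931 = 0.822 M.

0.822 M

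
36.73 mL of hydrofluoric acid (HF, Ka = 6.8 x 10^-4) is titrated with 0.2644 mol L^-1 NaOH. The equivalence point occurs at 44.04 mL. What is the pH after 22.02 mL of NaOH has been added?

3.17

22.02 mL is exactly half the equivalence volume (44.04/2), i.e. the half-equivalence point.
There, n(HA) = n(A^-), so pH = pKa = -log(6.8 x 10^-4) = 3.17.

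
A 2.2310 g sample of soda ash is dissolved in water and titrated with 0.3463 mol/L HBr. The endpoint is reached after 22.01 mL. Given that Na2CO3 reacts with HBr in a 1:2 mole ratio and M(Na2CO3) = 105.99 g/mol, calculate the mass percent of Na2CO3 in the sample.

n(HBr) = 0.3463 x 0.02201 = 0.007622 mol.
n(Na2CO3) = 0.007622 / 2 = 0.003811 mol.
mass of Na2CO3 = 0.003811 x 105.99 = 0.4039 g.
% purity = 0.4039 / 2.2310 x 100 = 18.1%.

18.1%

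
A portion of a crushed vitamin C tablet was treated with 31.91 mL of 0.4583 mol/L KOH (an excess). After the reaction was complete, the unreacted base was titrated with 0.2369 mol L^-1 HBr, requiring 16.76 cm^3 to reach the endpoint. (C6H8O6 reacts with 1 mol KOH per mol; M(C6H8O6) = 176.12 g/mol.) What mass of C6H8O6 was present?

1.88 g

Total n(KOH) added = 0.4583 x 0.03191 = 0.01462 mol.
n(HBr) used = 0.2369 x 0.01676 = 0.003970 mol, which equals the excess n(KOH).
So n(KOH) consumed by the sample = 0.01462 - 0.003970 = 0.01065 mol.
n(C6H8O6) = 0.01065 / 1 = 0.01065 mol.
mass = 0.01065 mol x 176.12 g/mol = 1.88 g.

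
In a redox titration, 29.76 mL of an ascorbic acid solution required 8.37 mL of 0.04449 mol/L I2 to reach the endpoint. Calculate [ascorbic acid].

n(I2) = 0.04449 x 0.008370 = 0.0003724 mol.
From the balanced equation, 1 mol I2 reacts with 1 mol ascorbic acid, so n(ascorbic acid) = 0.0003724 x 1/1 = 0.0003724 mol.
[ascorbic acid] = 0.0003724 / 0.02976 L = 0.0125 M.

0.0125 M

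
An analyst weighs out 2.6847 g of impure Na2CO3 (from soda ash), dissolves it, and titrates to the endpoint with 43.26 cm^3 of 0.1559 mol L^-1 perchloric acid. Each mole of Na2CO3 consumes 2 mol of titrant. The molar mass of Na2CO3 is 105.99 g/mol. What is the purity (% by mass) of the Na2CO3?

n(HClO4) = 0.1559 x 0.04326 = 0.006744 mol.
n(Na2CO3) = 0.006744 / 2 = 0.003372 mol.
mass of Na2CO3 = 0.003372 x 105.99 = 0.3574 g.
% purity = 0.3574 / 2.6847 x 100 = 13.3%.

13.3%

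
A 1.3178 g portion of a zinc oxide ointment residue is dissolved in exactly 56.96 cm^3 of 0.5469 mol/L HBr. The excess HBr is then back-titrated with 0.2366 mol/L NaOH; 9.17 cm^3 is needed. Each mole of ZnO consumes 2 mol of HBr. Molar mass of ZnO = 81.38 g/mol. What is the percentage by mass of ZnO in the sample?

Total n(HBr) added = 0.5469 x 0.05696 = 0.03115 mol.
n(NaOH) used = 0.2366 x 0.009170 = 0.002170 mol, which equals the excess n(HBr).
So n(HBr) consumed by the sample = 0.03115 - 0.002170 = 0.02898 mol.
n(ZnO) = 0.02898 / 2 = 0.01449 mol.
mass ZnO = 0.01449 x 81.38 = 1.179 g, so %ZnO = 1.179/1.3178 x 100 = 89.5%.

89.5%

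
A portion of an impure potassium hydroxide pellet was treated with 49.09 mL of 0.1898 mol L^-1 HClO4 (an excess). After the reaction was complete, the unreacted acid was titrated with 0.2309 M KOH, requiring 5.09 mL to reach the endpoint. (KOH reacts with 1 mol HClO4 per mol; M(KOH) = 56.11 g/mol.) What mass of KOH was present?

Total n(HClO4) added = 0.1898 x 0.04909 = 0.009317 mol.
n(KOH) used = 0.2309 x 0.005090 = 0.001175 mol, which equals the excess n(HClO4).
So n(HClO4) consumed by the sample = 0.009317 - 0.001175 = 0.008142 mol.
n(KOH) = 0.008142 / 1 = 0.008142 mol.
mass = 0.008142 mol x 56.11 g/mol = 0.457 g.

0.457 g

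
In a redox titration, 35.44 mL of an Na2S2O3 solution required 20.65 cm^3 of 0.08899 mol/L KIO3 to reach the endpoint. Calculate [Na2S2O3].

n(KIO3) = 0.08899 x 0.02065 = 0.001838 mol.
From the balanced equation, 1 mol KIO3 reacts with 6 mol Na2S2O3, so n(Na2S2O3) = 0.001838 x 6/1 = 0.01103 mol.
[Na2S2O3] = 0.01103 / 0.03544 L = 0.311 M.

0.311 M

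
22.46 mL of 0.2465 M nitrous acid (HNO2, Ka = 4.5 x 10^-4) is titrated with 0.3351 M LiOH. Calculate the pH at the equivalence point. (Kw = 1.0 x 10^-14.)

n(HNO2) = 0.2465 x 0.02246 = 0.005536 mol; V(LiOH) at equivalence = 0.005536/0.3351 = 0.01652 L.
At equivalence all the acid is converted to NO2-; total volume = 0.02246 + 0.01652 = 0.03898 L, so [NO2-] = 0.005536/0.03898 = 0.1420 M.
Kb = Kw/Ka = 1.0e-14 / 4.5 x 10^-4 = 2.22e-11.
[OH^-] = sqrt(Kb x [NO2-]) = sqrt(2.22e-11 x 0.1420) = 1.78e-6 M.
pOH = 5.75, so pH = 14.00 - 5.75 = 8.25.

8.25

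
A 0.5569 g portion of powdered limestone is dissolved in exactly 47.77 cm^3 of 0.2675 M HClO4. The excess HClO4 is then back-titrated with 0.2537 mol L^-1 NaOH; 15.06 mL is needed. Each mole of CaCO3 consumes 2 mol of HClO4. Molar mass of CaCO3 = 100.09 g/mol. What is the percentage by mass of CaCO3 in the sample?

Total n(HClO4) added = 0.2675 x 0.04777 = 0.01278 mol.
n(NaOH) used = 0.2537 x 0.01506 = 0.003821 mol, which equals the excess n(HClO4).
So n(HClO4) consumed by the sample = 0.01278 - 0.003821 = 0.008958 mol.
n(CaCO3) = 0.008958 / 2 = 0.004479 mol.
mass CaCO3 = 0.004479 x 100.09 = 0.4483 g, so %CaCO3 = 0.4483/0.5569 x 100 = 80.5%.

80.5%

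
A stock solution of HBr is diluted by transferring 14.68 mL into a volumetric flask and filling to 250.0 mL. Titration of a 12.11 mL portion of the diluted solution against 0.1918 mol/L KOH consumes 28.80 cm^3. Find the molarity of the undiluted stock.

7.77 M

n(KOH) = 0.1918 x 0.02880 = 0.005524 mol.
n(HBr) in the aliquot = 0.005524 mol.
[diluted HBr] = 0.005524 / 0.01211 = 0.4561 M.
Dilution factor = 250.0/14.68 = 17.03, so [stock] = 0.4561 x 17.03 = 7.77 M.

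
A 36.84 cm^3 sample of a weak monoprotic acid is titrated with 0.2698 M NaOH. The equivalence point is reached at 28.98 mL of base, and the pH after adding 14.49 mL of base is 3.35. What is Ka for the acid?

4.5 x 10^-4

14.49 mL is half of the equivalence volume, so this is the half-equivalence point where [HA] = [A^-].
At half-equivalence pH = pKa, so pKa = 3.35.
Ka = 10^(-3.35) = 4.5 x 10^-4.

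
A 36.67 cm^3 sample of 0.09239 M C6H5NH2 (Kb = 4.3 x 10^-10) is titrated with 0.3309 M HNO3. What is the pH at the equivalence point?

n(C6H5NH2) = 0.09239 x 0.03667 = 0.003388 mol; V(HNO3) at equivalence = 0.003388/0.3309 = 0.01024 L.
At equivalence the base is fully converted to C6H5NH3+; total volume = 0.04691 L, so [C6H5NH3+] = 0.003388/0.04691 = 0.07222 M.
Ka(C6H5NH3+) = Kw/Kb = 1.0e-14 / 4.3 x 10^-10 = 2.33e-5.
[H^+] = sqrt(Ka x [C6H5NH3+]) = sqrt(2.33e-5 x 0.07222) = 0.00130 M.
pH = -log(0.00130) = 2.89.

2.89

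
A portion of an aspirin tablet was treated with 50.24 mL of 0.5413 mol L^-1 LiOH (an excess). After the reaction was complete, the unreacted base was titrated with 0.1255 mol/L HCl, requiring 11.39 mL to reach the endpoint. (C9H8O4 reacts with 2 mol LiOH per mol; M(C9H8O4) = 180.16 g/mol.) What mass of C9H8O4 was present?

Total n(LiOH) added = 0.5413 x 0.05024 = 0.02719 mol.
n(HCl) used = 0.1255 x 0.01139 = 0.001429 mol, which equals the excess n(LiOH).
So n(LiOH) consumed by the sample = 0.02719 - 0.001429 = 0.02577 mol.
n(C9H8O4) = 0.02577 / 2 = 0.01288 mol.
mass = 0.01288 mol x 180.16 g/mol = 2.32 g.

2.32 g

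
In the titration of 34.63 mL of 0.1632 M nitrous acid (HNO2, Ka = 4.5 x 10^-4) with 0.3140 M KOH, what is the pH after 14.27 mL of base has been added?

3.93

Initial n(HNO2) = 0.1632 x 0.03463 = 0.005652 mol.
n(KOH) added = 0.3140 x 0.01427 = 0.004481 mol, converting that many moles of HNO2 to NO2-.
Remaining n(HNO2) = 0.001171 mol; n(NO2-) = 0.004481 mol.
By Henderson-Hasselbalch, pH = pKa + log([A^-]/[HA]) = 3.35 + log(0.004481/0.001171) = 3.35 + (+0.58) = 3.93.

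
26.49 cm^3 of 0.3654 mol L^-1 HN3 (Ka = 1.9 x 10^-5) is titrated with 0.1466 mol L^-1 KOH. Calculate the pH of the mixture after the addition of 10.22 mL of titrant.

Initial n(HN3) = 0.3654 x 0.02649 = 0.009679 mol.
n(KOH) added = 0.1466 x 0.01022 = 0.001498 mol, converting that many moles of HN3 to N3-.
Remaining n(HN3) = 0.008181 mol; n(N3-) = 0.001498 mol.
By Henderson-Hasselbalch, pH = pKa + log([A^-]/[HA]) = 4.72 + log(0.001498/0.008181) = 4.72 + (-0.74) = 3.98.

3.98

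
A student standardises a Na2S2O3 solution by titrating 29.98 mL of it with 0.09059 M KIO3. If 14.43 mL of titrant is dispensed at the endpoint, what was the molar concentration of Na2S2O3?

n(KIO3) = 0.09059 x 0.01443 = 0.001307 mol.
From the balanced equation, 1 mol KIO3 reacts with 6 mol Na2S2O3, so n(Na2S2O3) = 0.001307 x 6/1 = 0.007843 mol.
[Na2S2O3] = 0.007843 / 0.02998 L = 0.262 M.

0.262 M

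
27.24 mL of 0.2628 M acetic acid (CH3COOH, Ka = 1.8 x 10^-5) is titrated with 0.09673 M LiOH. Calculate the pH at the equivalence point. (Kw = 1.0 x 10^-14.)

8.80

n(CH3COOH) = 0.2628 x 0.02724 = 0.007159 mol; V(LiOH) at equivalence = 0.007159/0.09673 = 0.07401 L.
At equivalence all the acid is converted to CH3COO-; total volume = 0.02724 + 0.07401 = 0.1012 L, so [CH3COO-] = 0.007159/0.1012 = 0.07071 M.
Kb = Kw/Ka = 1.0e-14 / 1.8 x 10^-5 = 5.56e-10.
[OH^-] = sqrt(Kb x [CH3COO-]) = sqrt(5.56e-10 x 0.07071) = 6.27e-6 M.
pOH = 5.20, so pH = 14.00 - 5.20 = 8.80.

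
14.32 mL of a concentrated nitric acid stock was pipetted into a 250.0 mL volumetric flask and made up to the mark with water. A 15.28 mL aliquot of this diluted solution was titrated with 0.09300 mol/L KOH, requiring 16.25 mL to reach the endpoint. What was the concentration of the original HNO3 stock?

n(KOH) = 0.09300 x 0.01625 = 0.001511 mol.
n(HNO3) in the aliquot = 0.001511 mol.
[diluted HNO3] = 0.001511 / 0.01528 = 0.09890 M.
Dilution factor = 250.0/14.32 = 17.46, so [stock] = 0.09890 x 17.46 = 1.73 M.

1.73 M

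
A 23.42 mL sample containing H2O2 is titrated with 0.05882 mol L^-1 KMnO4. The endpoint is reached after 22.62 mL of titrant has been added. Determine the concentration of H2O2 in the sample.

n(KMnO4) = 0.05882 x 0.02262 = 0.001331 mol.
From the balanced equation, 2 mol KMnO4 reacts with 5 mol H2O2, so n(H2O2) = 0.001331 x 5/2 = 0.003326 mol.
[H2O2] = 0.003326 / 0.02342 L = 0.142 M.

0.142 M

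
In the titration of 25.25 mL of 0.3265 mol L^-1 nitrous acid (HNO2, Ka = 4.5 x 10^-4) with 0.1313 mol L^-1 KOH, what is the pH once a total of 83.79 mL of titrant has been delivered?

12.40

n(acid) = 0.3265 x 0.02525 = 0.008244 mol; n(KOH) added = 0.1313 x 0.08379 = 0.01100 mol.
Base is in excess by 0.01100 - 0.008244 = 0.002758 mol in a total volume of 0.1090 L.
[OH^-] = 0.002758/0.1090 = 0.02529 M, so pOH = 1.60 and pH = 14.00 - 1.60 = 12.40.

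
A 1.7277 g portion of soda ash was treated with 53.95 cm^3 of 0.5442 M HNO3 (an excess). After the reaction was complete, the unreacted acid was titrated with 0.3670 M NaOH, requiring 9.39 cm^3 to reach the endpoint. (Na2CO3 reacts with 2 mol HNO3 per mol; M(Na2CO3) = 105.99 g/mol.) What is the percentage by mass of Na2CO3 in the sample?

79.5%

Total n(HNO3) added = 0.5442 x 0.05395 = 0.02936 mol.
n(NaOH) used = 0.3670 x 0.009390 = 0.003446 mol, which equals the excess n(HNO3).
So n(HNO3) consumed by the sample = 0.02936 - 0.003446 = 0.02591 mol.
n(Na2CO3) = 0.02591 / 2 = 0.01296 mol.
mass Na2CO3 = 0.01296 x 105.99 = 1.373 g, so %Na2CO3 = 1.373/1.7277 x 100 = 79.5%.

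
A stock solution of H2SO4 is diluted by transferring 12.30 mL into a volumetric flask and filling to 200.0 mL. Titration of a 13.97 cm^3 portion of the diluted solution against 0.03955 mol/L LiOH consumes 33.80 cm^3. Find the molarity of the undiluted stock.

0.778 M

n(LiOH) = 0.03955 x 0.03380 = 0.001337 mol.
n(H2SO4) in the aliquot = 0.001337 x 1/2 = 0.0006684 mol.
[diluted H2SO4] = 0.0006684 / 0.01397 = 0.04785 M.
Dilution factor = 200.0/12.30 = 16.26, so [stock] = 0.04785 x 16.26 = 0.778 M.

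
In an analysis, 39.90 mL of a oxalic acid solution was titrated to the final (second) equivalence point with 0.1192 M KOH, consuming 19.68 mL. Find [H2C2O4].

0.0294 M

n(KOH) = 0.1192 x 0.01968 = 0.002346 mol.
At the final (second) equivalence point, 2 mol OH^- react per mol H2C2O4, so n(H2C2O4) = 0.002346 / 2 = 0.001173 mol.
[H2C2O4] = 0.001173 / 0.03990 L = 0.0294 M.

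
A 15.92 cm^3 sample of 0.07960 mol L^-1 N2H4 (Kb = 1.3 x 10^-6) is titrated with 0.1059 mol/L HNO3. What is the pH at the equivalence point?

n(N2H4) = 0.07960 x 0.01592 = 0.001267 mol; V(HNO3) at equivalence = 0.001267/0.1059 = 0.01197 L.
At equivalence the base is fully converted to N2H5+; total volume = 0.02789 L, so [N2H5+] = 0.001267/0.02789 = 0.04544 M.
Ka(N2H5+) = Kw/Kb = 1.0e-14 / 1.3 x 10^-6 = 7.69e-9.
[H^+] = sqrt(Ka x [N2H5+]) = sqrt(7.69e-9 x 0.04544) = 1.87e-5 M.
pH = -log(1.87e-5) = 4.73.

4.73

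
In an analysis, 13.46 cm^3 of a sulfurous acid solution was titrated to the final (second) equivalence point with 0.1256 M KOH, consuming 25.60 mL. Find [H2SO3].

n(KOH) = 0.1256 x 0.02560 = 0.003215 mol.
At the final (second) equivalence point, 2 mol OH^- react per mol H2SO3, so n(H2SO3) = 0.003215 / 2 = 0.001608 mol.
[H2SO3] = 0.001608 / 0.01346 L = 0.119 M.

0.119 M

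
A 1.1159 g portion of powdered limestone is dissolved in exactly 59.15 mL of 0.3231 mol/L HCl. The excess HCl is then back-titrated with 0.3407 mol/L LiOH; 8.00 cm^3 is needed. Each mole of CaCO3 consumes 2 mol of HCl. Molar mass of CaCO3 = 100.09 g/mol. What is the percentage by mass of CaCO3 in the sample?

Total n(HCl) added = 0.3231 x 0.05915 = 0.01911 mol.
n(LiOH) used = 0.3407 x 0.008000 = 0.002726 mol, which equals the excess n(HCl).
So n(HCl) consumed by the sample = 0.01911 - 0.002726 = 0.01639 mol.
n(CaCO3) = 0.01639 / 2 = 0.008193 mol.
mass CaCO3 = 0.008193 x 100.09 = 0.8200 g, so %CaCO3 = 0.8200/1.1159 x 100 = 73.5%.

73.5%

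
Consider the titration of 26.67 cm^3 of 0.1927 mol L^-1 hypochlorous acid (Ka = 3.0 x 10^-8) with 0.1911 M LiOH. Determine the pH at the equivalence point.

n(HClO) = 0.1927 x 0.02667 = 0.005139 mol; V(LiOH) at equivalence = 0.005139/0.1911 = 0.02689 L.
At equivalence all the acid is converted to ClO-; total volume = 0.02667 + 0.02689 = 0.05356 L, so [ClO-] = 0.005139/0.05356 = 0.09595 M.
Kb = Kw/Ka = 1.0e-14 / 3.0 x 10^-8 = 3.33e-7.
[OH^-] = sqrt(Kb x [ClO-]) = sqrt(3.33e-7 x 0.09595) = 0.000179 M.
pOH = 3.75, so pH = 14.00 - 3.75 = 10.25.

10.25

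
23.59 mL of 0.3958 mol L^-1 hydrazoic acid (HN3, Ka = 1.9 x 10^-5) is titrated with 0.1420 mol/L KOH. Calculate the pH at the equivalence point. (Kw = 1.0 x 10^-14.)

8.87

n(HN3) = 0.3958 x 0.02359 = 0.009337 mol; V(KOH) at equivalence = 0.009337/0.1420 = 0.06575 L.
At equivalence all the acid is converted to N3-; total volume = 0.02359 + 0.06575 = 0.08934 L, so [N3-] = 0.009337/0.08934 = 0.1045 M.
Kb = Kw/Ka = 1.0e-14 / 1.9 x 10^-5 = 5.26e-10.
[OH^-] = sqrt(Kb x [N3-]) = sqrt(5.26e-10 x 0.1045) = 7.42e-6 M.
pOH = 5.13, so pH = 14.00 - 5.13 = 8.87.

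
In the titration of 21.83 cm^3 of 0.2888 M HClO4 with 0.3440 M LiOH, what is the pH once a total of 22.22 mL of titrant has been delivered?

12.48

n(acid) = 0.2888 x 0.02183 = 0.006305 mol; n(LiOH) added = 0.3440 x 0.02222 = 0.007644 mol.
Base is in excess by 0.007644 - 0.006305 = 0.001339 mol in a total volume of 0.04405 L.
[OH^-] = 0.001339/0.04405 = 0.03040 M, so pOH = 1.52 and pH = 14.00 - 1.52 = 12.48.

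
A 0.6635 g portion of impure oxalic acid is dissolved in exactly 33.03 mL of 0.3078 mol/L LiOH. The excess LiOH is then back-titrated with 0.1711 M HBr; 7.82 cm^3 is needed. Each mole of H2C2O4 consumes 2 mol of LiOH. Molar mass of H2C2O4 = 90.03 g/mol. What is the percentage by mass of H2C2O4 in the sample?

Total n(LiOH) added = 0.3078 x 0.03303 = 0.01017 mol.
n(HBr) used = 0.1711 x 0.007820 = 0.001338 mol, which equals the excess n(LiOH).
So n(LiOH) consumed by the sample = 0.01017 - 0.001338 = 0.008829 mol.
n(H2C2O4) = 0.008829 / 2 = 0.004414 mol.
mass H2C2O4 = 0.004414 x 90.03 = 0.3974 g, so %H2C2O4 = 0.3974/0.6635 x 100 = 59.9%.

59.9%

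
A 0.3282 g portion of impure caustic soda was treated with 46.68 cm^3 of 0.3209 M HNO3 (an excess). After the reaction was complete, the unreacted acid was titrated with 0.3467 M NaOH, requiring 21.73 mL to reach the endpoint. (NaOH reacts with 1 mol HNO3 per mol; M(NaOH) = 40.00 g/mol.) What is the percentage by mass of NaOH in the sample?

90.7%

Total n(HNO3) added = 0.3209 x 0.04668 = 0.01498 mol.
n(NaOH) used = 0.3467 x 0.02173 = 0.007534 mol, which equals the excess n(HNO3).
So n(HNO3) consumed by the sample = 0.01498 - 0.007534 = 0.007446 mol.
n(NaOH) = 0.007446 / 1 = 0.007446 mol.
mass NaOH = 0.007446 x 40.00 = 0.2978 g, so %NaOH = 0.2978/0.3282 x 100 = 90.7%.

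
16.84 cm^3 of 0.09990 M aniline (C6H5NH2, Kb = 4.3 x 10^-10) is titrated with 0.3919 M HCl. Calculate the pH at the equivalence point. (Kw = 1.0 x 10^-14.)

2.87

n(C6H5NH2) = 0.09990 x 0.01684 = 0.001682 mol; V(HCl) at equivalence = 0.001682/0.3919 = 0.004293 L.
At equivalence the base is fully converted to C6H5NH3+; total volume = 0.02113 L, so [C6H5NH3+] = 0.001682/0.02113 = 0.07961 M.
Ka(C6H5NH3+) = Kw/Kb = 1.0e-14 / 4.3 x 10^-10 = 2.33e-5.
[H^+] = sqrt(Ka x [C6H5NH3+]) = sqrt(2.33e-5 x 0.07961) = 0.00136 M.
pH = -log(0.00136) = 2.87.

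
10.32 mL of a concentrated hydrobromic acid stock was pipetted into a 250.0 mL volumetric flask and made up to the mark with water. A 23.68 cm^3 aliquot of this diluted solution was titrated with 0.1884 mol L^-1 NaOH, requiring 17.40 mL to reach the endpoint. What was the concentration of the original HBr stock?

3.35 M

n(NaOH) = 0.1884 x 0.01740 = 0.003278 mol.
n(HBr) in the aliquot = 0.003278 mol.
[diluted HBr] = 0.003278 / 0.02368 = 0.1384 M.
Dilution factor = 250.0/10.32 = 24.22, so [stock] = 0.1384 x 24.22 = 3.35 M.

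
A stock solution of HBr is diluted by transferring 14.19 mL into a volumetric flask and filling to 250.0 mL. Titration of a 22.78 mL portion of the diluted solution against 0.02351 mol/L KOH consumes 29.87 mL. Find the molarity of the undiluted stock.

0.543 M

n(KOH) = 0.02351 x 0.02987 = 0.0007022 mol.
n(HBr) in the aliquot = 0.0007022 mol.
[diluted HBr] = 0.0007022 / 0.02278 = 0.03083 M.
Dilution factor = 250.0/14.19 = 17.62, so [stock] = 0.03083 x 17.62 = 0.543 M.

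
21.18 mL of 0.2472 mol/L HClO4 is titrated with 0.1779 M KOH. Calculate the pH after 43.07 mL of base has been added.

n(acid) = 0.2472 x 0.02118 = 0.005236 mol; n(KOH) added = 0.1779 x 0.04307 = 0.007662 mol.
Base is in excess by 0.007662 - 0.005236 = 0.002426 mol in a total volume of 0.06425 L.
[OH^-] = 0.002426/0.06425 = 0.03777 M, so pOH = 1.42 and pH = 14.00 - 1.42 = 12.58.

12.58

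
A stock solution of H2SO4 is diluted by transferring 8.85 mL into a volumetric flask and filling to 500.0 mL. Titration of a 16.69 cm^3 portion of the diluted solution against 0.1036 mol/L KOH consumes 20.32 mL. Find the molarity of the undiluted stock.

n(KOH) = 0.1036 x 0.02032 = 0.002105 mol.
n(H2SO4) in the aliquot = 0.002105 x 1/2 = 0.001053 mol.
[diluted H2SO4] = 0.001053 / 0.01669 = 0.06307 M.
Dilution factor = 500.0/8.850 = 56.50, so [stock] = 0.06307 x 56.50 = 3.56 M.

3.56 M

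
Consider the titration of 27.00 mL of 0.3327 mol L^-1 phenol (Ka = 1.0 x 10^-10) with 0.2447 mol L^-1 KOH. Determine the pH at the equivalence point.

n(C6H5OH) = 0.3327 x 0.02700 = 0.008983 mol; V(KOH) at equivalence = 0.008983/0.2447 = 0.03671 L.
At equivalence all the acid is converted to C6H5O-; total volume = 0.02700 + 0.03671 = 0.06371 L, so [C6H5O-] = 0.008983/0.06371 = 0.1410 M.
Kb = Kw/Ka = 1.0e-14 / 1.0 x 10^-10 = 0.000100.
[OH^-] = sqrt(Kb x [C6H5O-]) = sqrt(0.000100 x 0.1410) = 0.00375 M.
pOH = 2.43, so pH = 14.00 - 2.43 = 11.57.

11.57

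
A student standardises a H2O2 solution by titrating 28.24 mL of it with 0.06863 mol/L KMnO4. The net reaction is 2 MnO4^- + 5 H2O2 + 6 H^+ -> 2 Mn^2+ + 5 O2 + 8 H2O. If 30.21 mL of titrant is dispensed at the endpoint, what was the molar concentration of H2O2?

0.184 M

n(KMnO4) = 0.06863 x 0.03021 = 0.002073 mol.
From the balanced equation, 2 mol KMnO4 reacts with 5 mol H2O2, so n(H2O2) = 0.002073 x 5/2 = 0.005183 mol.
[H2O2] = 0.005183 / 0.02824 L = 0.184 M.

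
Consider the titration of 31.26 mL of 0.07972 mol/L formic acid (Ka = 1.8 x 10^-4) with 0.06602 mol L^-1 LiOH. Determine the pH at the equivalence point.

8.15

n(HCOOH) = 0.07972 x 0.03126 = 0.002492 mol; V(LiOH) at equivalence = 0.002492/0.06602 = 0.03775 L.
At equivalence all the acid is converted to HCOO-; total volume = 0.03126 + 0.03775 = 0.06901 L, so [HCOO-] = 0.002492/0.06901 = 0.03611 M.
Kb = Kw/Ka = 1.0e-14 / 1.8 x 10^-4 = 5.56e-11.
[OH^-] = sqrt(Kb x [HCOO-]) = sqrt(5.56e-11 x 0.03611) = 1.42e-6 M.
pOH = 5.85, so pH = 14.00 - 5.85 = 8.15.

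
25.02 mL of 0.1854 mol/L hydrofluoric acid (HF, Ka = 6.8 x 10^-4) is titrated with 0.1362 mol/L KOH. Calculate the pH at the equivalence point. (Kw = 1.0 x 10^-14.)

8.03

n(HF) = 0.1854 x 0.02502 = 0.004639 mol; V(KOH) at equivalence = 0.004639/0.1362 = 0.03406 L.
At equivalence all the acid is converted to F-; total volume = 0.02502 + 0.03406 = 0.05908 L, so [F-] = 0.004639/0.05908 = 0.07852 M.
Kb = Kw/Ka = 1.0e-14 / 6.8 x 10^-4 = 1.47e-11.
[OH^-] = sqrt(Kb x [F-]) = sqrt(1.47e-11 x 0.07852) = 1.07e-6 M.
pOH = 5.97, so pH = 14.00 - 5.97 = 8.03.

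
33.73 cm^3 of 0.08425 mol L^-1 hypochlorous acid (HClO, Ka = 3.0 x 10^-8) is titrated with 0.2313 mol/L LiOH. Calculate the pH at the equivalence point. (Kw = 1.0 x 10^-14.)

10.16

n(HClO) = 0.08425 x 0.03373 = 0.002842 mol; V(LiOH) at equivalence = 0.002842/0.2313 = 0.01229 L.
At equivalence all the acid is converted to ClO-; total volume = 0.03373 + 0.01229 = 0.04602 L, so [ClO-] = 0.002842/0.04602 = 0.06176 M.
Kb = Kw/Ka = 1.0e-14 / 3.0 x 10^-8 = 3.33e-7.
[OH^-] = sqrt(Kb x [ClO-]) = sqrt(3.33e-7 x 0.06176) = 0.000143 M.
pOH = 3.84, so pH = 14.00 - 3.84 = 10.16.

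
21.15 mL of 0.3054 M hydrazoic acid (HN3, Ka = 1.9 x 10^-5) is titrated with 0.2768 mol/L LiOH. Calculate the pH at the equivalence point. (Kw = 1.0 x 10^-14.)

n(HN3) = 0.3054 x 0.02115 = 0.006459 mol; V(LiOH) at equivalence = 0.006459/0.2768 = 0.02334 L.
At equivalence all the acid is converted to N3-; total volume = 0.02115 + 0.02334 = 0.04449 L, so [N3-] = 0.006459/0.04449 = 0.1452 M.
Kb = Kw/Ka = 1.0e-14 / 1.9 x 10^-5 = 5.26e-10.
[OH^-] = sqrt(Kb x [N3-]) = sqrt(5.26e-10 x 0.1452) = 8.74e-6 M.
pOH = 5.06, so pH = 14.00 - 5.06 = 8.94.

8.94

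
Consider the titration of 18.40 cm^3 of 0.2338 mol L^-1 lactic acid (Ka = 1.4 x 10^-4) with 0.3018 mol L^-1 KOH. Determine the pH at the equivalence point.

8.49

n(HC3H5O3) = 0.2338 x 0.01840 = 0.004302 mol; V(KOH) at equivalence = 0.004302/0.3018 = 0.01425 L.
At equivalence all the acid is converted to C3H5O3-; total volume = 0.01840 + 0.01425 = 0.03265 L, so [C3H5O3-] = 0.004302/0.03265 = 0.1317 M.
Kb = Kw/Ka = 1.0e-14 / 1.4 x 10^-4 = 7.14e-11.
[OH^-] = sqrt(Kb x [C3H5O3-]) = sqrt(7.14e-11 x 0.1317) = 3.07e-6 M.
pOH = 5.51, so pH = 14.00 - 5.51 = 8.49.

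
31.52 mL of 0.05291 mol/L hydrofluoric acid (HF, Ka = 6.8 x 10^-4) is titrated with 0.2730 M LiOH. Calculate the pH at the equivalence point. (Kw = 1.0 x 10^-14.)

7.91

n(HF) = 0.05291 x 0.03152 = 0.001668 mol; V(LiOH) at equivalence = 0.001668/0.2730 = 0.006109 L.
At equivalence all the acid is converted to F-; total volume = 0.03152 + 0.006109 = 0.03763 L, so [F-] = 0.001668/0.03763 = 0.04432 M.
Kb = Kw/Ka = 1.0e-14 / 6.8 x 10^-4 = 1.47e-11.
[OH^-] = sqrt(Kb x [F-]) = sqrt(1.47e-11 x 0.04432) = 8.07e-7 M.
pOH = 6.09, so pH = 14.00 - 6.09 = 7.91.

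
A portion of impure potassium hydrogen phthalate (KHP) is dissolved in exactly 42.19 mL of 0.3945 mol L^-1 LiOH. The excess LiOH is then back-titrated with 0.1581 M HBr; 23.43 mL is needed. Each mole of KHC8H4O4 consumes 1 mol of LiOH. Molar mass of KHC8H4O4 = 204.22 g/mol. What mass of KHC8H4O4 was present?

2.64 g

Total n(LiOH) added = 0.3945 x 0.04219 = 0.01664 mol.
n(HBr) used = 0.1581 x 0.02343 = 0.003704 mol, which equals the excess n(LiOH).
So n(LiOH) consumed by the sample = 0.01664 - 0.003704 = 0.01294 mol.
n(KHC8H4O4) = 0.01294 / 1 = 0.01294 mol.
mass = 0.01294 mol x 204.22 g/mol = 2.64 g.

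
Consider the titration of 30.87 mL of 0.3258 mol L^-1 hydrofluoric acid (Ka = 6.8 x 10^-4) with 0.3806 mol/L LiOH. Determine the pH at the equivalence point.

n(HF) = 0.3258 x 0.03087 = 0.01006 mol; V(LiOH) at equivalence = 0.01006/0.3806 = 0.02643 L.
At equivalence all the acid is converted to F-; total volume = 0.03087 + 0.02643 = 0.05730 L, so [F-] = 0.01006/0.05730 = 0.1755 M.
Kb = Kw/Ka = 1.0e-14 / 6.8 x 10^-4 = 1.47e-11.
[OH^-] = sqrt(Kb x [F-]) = sqrt(1.47e-11 x 0.1755) = 1.61e-6 M.
pOH = 5.79, so pH = 14.00 - 5.79 = 8.21.

8.21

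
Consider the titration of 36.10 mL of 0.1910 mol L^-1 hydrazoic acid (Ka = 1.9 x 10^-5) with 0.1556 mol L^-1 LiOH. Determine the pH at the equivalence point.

n(HN3) = 0.1910 x 0.03610 = 0.006895 mol; V(LiOH) at equivalence = 0.006895/0.1556 = 0.04431 L.
At equivalence all the acid is converted to N3-; total volume = 0.03610 + 0.04431 = 0.08041 L, so [N3-] = 0.006895/0.08041 = 0.08575 M.
Kb = Kw/Ka = 1.0e-14 / 1.9 x 10^-5 = 5.26e-10.
[OH^-] = sqrt(Kb x [N3-]) = sqrt(5.26e-10 x 0.08575) = 6.72e-6 M.
pOH = 5.17, so pH = 14.00 - 5.17 = 8.83.

8.83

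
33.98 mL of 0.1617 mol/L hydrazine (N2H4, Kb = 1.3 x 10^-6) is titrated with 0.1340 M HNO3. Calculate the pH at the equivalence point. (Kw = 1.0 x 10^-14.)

n(N2H4) = 0.1617 x 0.03398 = 0.005495 mol; V(HNO3) at equivalence = 0.005495/0.1340 = 0.04100 L.
At equivalence the base is fully converted to N2H5+; total volume = 0.07498 L, so [N2H5+] = 0.005495/0.07498 = 0.07328 M.
Ka(N2H5+) = Kw/Kb = 1.0e-14 / 1.3 x 10^-6 = 7.69e-9.
[H^+] = sqrt(Ka x [N2H5+]) = sqrt(7.69e-9 x 0.07328) = 2.37e-5 M.
pH = -log(2.37e-5) = 4.62.

4.62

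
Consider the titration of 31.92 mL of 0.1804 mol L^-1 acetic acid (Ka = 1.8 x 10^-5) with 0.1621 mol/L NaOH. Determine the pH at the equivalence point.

8.84

n(CH3COOH) = 0.1804 x 0.03192 = 0.005758 mol; V(NaOH) at equivalence = 0.005758/0.1621 = 0.03552 L.
At equivalence all the acid is converted to CH3COO-; total volume = 0.03192 + 0.03552 = 0.06744 L, so [CH3COO-] = 0.005758/0.06744 = 0.08538 M.
Kb = Kw/Ka = 1.0e-14 / 1.8 x 10^-5 = 5.56e-10.
[OH^-] = sqrt(Kb x [CH3COO-]) = sqrt(5.56e-10 x 0.08538) = 6.89e-6 M.
pOH = 5.16, so pH = 14.00 - 5.16 = 8.84.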